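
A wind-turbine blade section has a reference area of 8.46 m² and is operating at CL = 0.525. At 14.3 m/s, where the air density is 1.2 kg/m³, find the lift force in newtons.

L = ½ρv²S·CL = ½ × 1.2 × 14.3² × 8.46 × 0.525 = 545 N

L = 545 N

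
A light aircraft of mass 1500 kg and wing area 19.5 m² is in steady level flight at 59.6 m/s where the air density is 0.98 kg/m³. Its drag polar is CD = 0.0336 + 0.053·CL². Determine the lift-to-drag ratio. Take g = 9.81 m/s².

Weight W = mg = 1500 × 9.81 = 14715 N; in level flight L = W.
Dynamic pressure q = 0.5 × 0.98 × 59.6² = 1741 Pa.
Required CL = L/(qS) = 14715/(1741·19.5) = 0.4335.
CD = 0.0336 + 0.053 × 0.4335² = 0.04356.
L/D = CL/CD = 0.4335 / 0.04356 = 9.95

L/D = 9.95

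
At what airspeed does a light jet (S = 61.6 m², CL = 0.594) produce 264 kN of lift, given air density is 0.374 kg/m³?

L = ½ρv²S·CL ⇒ v = √(2L/(ρ·S·CL))
v = √(2 × 2.64×10^5 / (0.374 × 61.6 × 0.594)) = √38580 = 196 m/s

v = 196 m/s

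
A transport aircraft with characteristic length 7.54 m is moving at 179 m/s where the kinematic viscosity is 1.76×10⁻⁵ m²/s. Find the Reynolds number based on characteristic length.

Re = 7.67×10^7

Re = v·c/ν = 179 × 7.54 / (1.76×10⁻⁵) = 7.67×10^7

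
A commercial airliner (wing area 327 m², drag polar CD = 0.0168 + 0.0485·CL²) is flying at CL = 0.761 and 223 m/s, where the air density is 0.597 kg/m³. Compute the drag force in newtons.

CD = 0.0168 + 0.0485 × 0.761² = 0.04489
D = ½ρv²S·CD = ½ × 0.597 × 223² × 327 × 0.04489 = 2.18×10^5 N

D = 2.18×10^5 N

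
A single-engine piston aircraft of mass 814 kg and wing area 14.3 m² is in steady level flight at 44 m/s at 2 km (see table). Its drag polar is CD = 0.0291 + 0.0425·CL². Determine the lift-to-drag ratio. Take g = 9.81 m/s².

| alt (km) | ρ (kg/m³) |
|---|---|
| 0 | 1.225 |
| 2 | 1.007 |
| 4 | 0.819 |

At 2 km, from the table: ρ = 1.007 kg/m³.
In steady level flight, lift balances weight: W = mg = 814 × 9.81 = 7985.3 N.
Dynamic pressure q = 0.5 × 1.007 × 44² = 974.8 Pa.
CL = W/(q·S) = 7985.3 / (974.8 × 14.3) = 0.5729.
CD = 0.0291 + 0.0425 × 0.5729² = 0.04305.
L/D = CL/CD = 0.5729 / 0.04305 = 13.3

L/D = 13.3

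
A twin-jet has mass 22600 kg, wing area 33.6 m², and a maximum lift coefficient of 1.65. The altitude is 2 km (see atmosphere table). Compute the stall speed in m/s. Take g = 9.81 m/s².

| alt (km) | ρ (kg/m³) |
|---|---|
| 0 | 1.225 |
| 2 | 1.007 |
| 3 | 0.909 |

V_stall = 89.1 m/s

At 2 km, from the table: ρ = 1.007 kg/m³.
Weight W = mg = 22600 × 9.81 = 2.217×10^5 N.
V_stall = √(2W/(ρ·S·CL,max)) = √(2 × 2.217×10^5 / (1.007 × 33.6 × 1.65))
V_stall = √7942 = 89.1 m/s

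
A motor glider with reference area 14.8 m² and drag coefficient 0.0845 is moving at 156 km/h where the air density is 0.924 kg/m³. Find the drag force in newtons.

D = 1080 N

Convert speed: v = 156 km/h ÷ 3.6 = 43.33 m/s.
Dynamic pressure q = ½ρv² = ½ × 0.924 × 43.33² = 867.5 Pa.
D = q·S·CD = 867.5 × 14.8 × 0.0845 = 1080 N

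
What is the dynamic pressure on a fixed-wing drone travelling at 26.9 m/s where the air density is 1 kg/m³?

q = ½ρv² = ½ × 1 × 26.9² = 362 Pa

q = 362 Pa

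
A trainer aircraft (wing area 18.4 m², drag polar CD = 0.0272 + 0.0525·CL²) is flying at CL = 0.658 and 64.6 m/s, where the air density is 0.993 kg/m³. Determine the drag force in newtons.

CD = 0.0272 + 0.0525 × 0.658² = 0.04993
D = ½ρv²S·CD = ½ × 0.993 × 64.6² × 18.4 × 0.04993 = 1900 N

D = 1900 N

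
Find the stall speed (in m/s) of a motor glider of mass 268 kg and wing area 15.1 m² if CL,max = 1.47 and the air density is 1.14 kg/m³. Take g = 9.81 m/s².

Weight W = mg = 268 × 9.81 = 2629 N.
V_stall = √(2W/(ρ·S·CL,max)) = √(2 × 2629 / (1.14 × 15.1 × 1.47))
V_stall = √207.8 = 14.4 m/s

V_stall = 14.4 m/s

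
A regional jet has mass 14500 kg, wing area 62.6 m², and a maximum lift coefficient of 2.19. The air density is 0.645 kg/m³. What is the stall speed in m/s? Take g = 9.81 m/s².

V_stall = 56.7 m/s

Weight W = mg = 14500 × 9.81 = 1.422×10^5 N.
V_stall = √(2W/(ρ·S·CL,max)) = √(2 × 1.422×10^5 / (0.645 × 62.6 × 2.19))
V_stall = √3217 = 56.7 m/s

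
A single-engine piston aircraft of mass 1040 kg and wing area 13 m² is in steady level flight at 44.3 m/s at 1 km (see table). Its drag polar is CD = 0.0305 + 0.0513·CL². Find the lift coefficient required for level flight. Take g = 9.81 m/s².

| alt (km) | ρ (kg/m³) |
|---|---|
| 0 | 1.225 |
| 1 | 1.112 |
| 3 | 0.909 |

CL = 0.719

At 1 km, from the table: ρ = 1.112 kg/m³.
In steady level flight, lift balances weight: W = mg = 1040 × 9.81 = 10202 N.
Dynamic pressure q = 0.5 × 1.112 × 44.3² = 1091 Pa.
CL = W/(q·S) = 10202 / (1091 × 13) = 0.7192.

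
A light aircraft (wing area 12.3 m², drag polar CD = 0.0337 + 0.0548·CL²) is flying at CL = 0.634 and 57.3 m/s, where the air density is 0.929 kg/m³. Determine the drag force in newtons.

D = 1050 N

CD = 0.0337 + 0.0548 × 0.634² = 0.05573
D = ½ρv²S·CD = ½ × 0.929 × 57.3² × 12.3 × 0.05573 = 1050 N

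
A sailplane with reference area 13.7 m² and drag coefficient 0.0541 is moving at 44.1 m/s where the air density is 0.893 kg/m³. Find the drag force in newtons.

D = ½ρv²S·CD = ½ × 0.893 × 44.1² × 13.7 × 0.0541 = 644 N

D = 644 N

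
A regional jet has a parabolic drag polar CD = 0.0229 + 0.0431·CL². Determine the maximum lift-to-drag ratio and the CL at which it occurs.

For CD = CD0 + K·CL², (L/D)max occurs at CL* = √(CD0/K) and equals 1/(2√(K·CD0)).
(L/D)max = 1/(2√(0.0431 × 0.0229)) = 1/(2 × 0.03142) = 15.9
CL* = √(0.0229/0.0431) = 0.729

(L/D)max = 15.9, at CL = 0.729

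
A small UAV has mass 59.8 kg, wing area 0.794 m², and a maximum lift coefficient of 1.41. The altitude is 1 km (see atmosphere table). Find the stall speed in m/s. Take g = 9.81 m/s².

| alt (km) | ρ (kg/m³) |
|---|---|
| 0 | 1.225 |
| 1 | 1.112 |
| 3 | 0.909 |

V_stall = 30.7 m/s

At 1 km, from the table: ρ = 1.112 kg/m³.
Weight W = mg = 59.8 × 9.81 = 586.6 N.
From L = ½ρV²S·CL,max = W: V_stall = √(2W/(ρSCL,max)) = √(2·586.6/(1.112·0.794·1.41))
V_stall = √942.4 = 30.7 m/s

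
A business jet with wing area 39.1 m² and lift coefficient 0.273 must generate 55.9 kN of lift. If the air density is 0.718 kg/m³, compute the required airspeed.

v = 121 m/s

L = ½ρv²S·CL ⇒ v = √(2L/(ρ·S·CL))
v = √(2 × 55900 / (0.718 × 39.1 × 0.273)) = √14590 = 121 m/s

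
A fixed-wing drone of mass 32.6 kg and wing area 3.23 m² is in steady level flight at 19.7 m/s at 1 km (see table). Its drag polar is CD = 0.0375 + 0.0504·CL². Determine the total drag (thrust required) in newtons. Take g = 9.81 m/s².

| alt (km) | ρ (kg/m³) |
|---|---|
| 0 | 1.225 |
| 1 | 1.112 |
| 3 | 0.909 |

At 1 km, from the table: ρ = 1.112 kg/m³.
Level flight ⇒ L = W = m·g = 32.6 × 9.81 = 319.81 N.
q = ½ρv² = ½ × 1.112 × 19.7² = 215.8 Pa.
Required CL = L/(qS) = 319.81/(215.8·3.23) = 0.4589.
CD = 0.0375 + 0.0504 × 0.4589² = 0.04811.
D = q·S·CD = 215.8 × 3.23 × 0.04811 = 33.53 N

D = 33.5 N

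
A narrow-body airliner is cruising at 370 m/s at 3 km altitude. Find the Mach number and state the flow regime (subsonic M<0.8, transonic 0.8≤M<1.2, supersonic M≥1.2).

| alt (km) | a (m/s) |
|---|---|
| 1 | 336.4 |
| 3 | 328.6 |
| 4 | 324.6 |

M = 1.13 (transonic)

At 3 km, from the table: a = 328.6 m/s.
M = v/a = 370 / 328.6 = 1.13
M = 1.13 → transonic.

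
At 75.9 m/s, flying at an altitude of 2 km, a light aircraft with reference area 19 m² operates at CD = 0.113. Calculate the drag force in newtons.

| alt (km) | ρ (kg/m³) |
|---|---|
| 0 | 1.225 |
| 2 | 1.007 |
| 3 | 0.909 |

At 2 km, from the table: ρ = 1.007 kg/m³.
D = ½ρv²S·CD = ½ × 1.007 × 75.9² × 19 × 0.113 = 6230 N ≈ 6.23 kN

D = 6230 N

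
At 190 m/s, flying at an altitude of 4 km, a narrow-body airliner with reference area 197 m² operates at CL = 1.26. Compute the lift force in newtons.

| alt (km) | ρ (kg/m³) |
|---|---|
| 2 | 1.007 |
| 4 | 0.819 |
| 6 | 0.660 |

L = 3.67×10^6 N

At 4 km, from the table: ρ = 0.819 kg/m³.
Dynamic pressure q = ½ρv² = ½ × 0.819 × 190² = 14780 Pa.
L = q·S·CL = 14780 × 197 × 1.26 = 3.67×10^6 N ≈ 3670 kN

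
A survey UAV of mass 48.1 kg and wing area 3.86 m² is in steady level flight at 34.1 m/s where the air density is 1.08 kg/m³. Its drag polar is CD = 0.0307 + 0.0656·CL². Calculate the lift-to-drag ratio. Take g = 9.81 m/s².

In steady level flight, lift balances weight: W = mg = 48.1 × 9.81 = 471.86 N.
Dynamic pressure q = 0.5 × 1.08 × 34.1² = 627.9 Pa.
CL = W/(q·S) = 471.86 / (627.9 × 3.86) = 0.1947.
CD = 0.0307 + 0.0656 × 0.1947² = 0.03319.
L/D = CL/CD = 0.1947 / 0.03319 = 5.87

L/D = 5.87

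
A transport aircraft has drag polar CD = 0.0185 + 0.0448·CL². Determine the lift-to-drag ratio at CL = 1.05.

CD = 0.0185 + 0.0448 × 1.05² = 0.06789
L/D = CL/CD = 1.05 / 0.06789 = 15.5

L/D = 15.5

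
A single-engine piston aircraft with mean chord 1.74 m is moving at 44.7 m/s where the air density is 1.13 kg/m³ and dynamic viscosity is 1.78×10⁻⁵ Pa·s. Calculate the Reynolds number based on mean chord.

Re = 4.94×10^6

Re = ρ·v·c/μ = 1.13 × 44.7 × 1.74 / (1.78×10⁻⁵) = 4.94×10^6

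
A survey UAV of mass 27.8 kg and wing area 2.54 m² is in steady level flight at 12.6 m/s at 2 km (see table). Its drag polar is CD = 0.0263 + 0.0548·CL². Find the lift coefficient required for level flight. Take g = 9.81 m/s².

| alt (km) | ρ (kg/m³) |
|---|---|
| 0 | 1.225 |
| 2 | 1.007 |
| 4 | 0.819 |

At 2 km, from the table: ρ = 1.007 kg/m³.
Weight W = mg = 27.8 × 9.81 = 272.72 N; in level flight L = W.
Dynamic pressure q = 0.5 × 1.007 × 12.6² = 79.94 Pa.
CL = W/(q·S) = 272.72 / (79.94 × 2.54) = 1.343.

CL = 1.34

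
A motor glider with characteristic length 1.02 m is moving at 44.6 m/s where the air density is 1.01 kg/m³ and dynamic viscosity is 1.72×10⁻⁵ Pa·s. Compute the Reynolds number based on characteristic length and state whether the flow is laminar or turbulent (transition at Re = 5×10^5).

Re = ρ·v·c/μ = 1.01 × 44.6 × 1.02 / (1.72×10⁻⁵) = 2.67×10^6
Since 2.67×10^6 > 5×10^5, the flow is turbulent.

Re = 2.67×10^6 (turbulent)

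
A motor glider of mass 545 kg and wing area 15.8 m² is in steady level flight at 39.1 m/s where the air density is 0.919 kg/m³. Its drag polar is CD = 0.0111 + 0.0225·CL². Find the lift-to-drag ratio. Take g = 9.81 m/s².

In steady level flight, lift balances weight: W = mg = 545 × 9.81 = 5346.4 N.
Dynamic pressure q = 0.5 × 0.919 × 39.1² = 702.5 Pa.
Required CL = L/(qS) = 5346.4/(702.5·15.8) = 0.4817.
CD = 0.0111 + 0.0225 × 0.4817² = 0.01632.
L/D = CL/CD = 0.4817 / 0.01632 = 29.5

L/D = 29.5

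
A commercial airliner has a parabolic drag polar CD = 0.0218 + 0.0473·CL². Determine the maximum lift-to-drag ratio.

(L/D)max = 15.6

For CD = CD0 + K·CL², (L/D)max occurs at CL* = √(CD0/K) and equals 1/(2√(K·CD0)).
(L/D)max = 1/(2√(0.0473 × 0.0218)) = 1/(2 × 0.03211) = 15.6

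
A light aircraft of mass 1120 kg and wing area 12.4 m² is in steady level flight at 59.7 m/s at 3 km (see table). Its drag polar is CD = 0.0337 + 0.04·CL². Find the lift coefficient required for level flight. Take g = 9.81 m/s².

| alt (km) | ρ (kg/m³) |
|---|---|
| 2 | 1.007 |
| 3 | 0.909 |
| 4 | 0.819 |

At 3 km, from the table: ρ = 0.909 kg/m³.
Level flight ⇒ L = W = m·g = 1120 × 9.81 = 10987 N.
q = ½ρv² = ½ × 0.909 × 59.7² = 1620 Pa.
CL = 2W/(ρv²S) = 2×10987/(0.909×59.7²×12.4) = 0.547.

CL = 0.547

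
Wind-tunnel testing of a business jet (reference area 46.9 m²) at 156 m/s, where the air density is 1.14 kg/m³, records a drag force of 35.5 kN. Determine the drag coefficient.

CD = 0.0546

From D = ½ρv²S·CD, rearranging gives CD = 2D/(ρv²S).
CD = 2 × 35500 / (1.14 × 156² × 46.9) = 0.0546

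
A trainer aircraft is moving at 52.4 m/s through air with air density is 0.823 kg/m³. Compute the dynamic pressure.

q = 1130 Pa

q = ½ρv² = ½ × 0.823 × 52.4² = 1130 Pa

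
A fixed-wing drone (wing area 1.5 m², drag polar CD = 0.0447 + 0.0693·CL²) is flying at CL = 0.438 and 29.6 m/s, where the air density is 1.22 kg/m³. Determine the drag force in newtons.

D = 46.5 N

CD = 0.0447 + 0.0693 × 0.438² = 0.05799
D = ½ρv²S·CD = ½ × 1.22 × 29.6² × 1.5 × 0.05799 = 46.5 N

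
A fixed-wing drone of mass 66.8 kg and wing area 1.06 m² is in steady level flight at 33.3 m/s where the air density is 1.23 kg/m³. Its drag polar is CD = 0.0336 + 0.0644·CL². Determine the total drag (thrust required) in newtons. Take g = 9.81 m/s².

Level flight ⇒ L = W = m·g = 66.8 × 9.81 = 655.31 N.
Dynamic pressure q = 0.5 × 1.23 × 33.3² = 682 Pa.
CL = W/(q·S) = 655.31 / (682 × 1.06) = 0.9065.
CD = 0.0336 + 0.0644 × 0.9065² = 0.08652.
D = q·S·CD = 682 × 1.06 × 0.08652 = 62.55 N

D = 62.5 N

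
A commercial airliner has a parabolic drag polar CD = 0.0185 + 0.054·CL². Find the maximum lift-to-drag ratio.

(L/D)max = 15.8

For CD = CD0 + K·CL², (L/D)max occurs at CL* = √(CD0/K) and equals 1/(2√(K·CD0)).
(L/D)max = 1/(2√(0.054 × 0.0185)) = 1/(2 × 0.03161) = 15.8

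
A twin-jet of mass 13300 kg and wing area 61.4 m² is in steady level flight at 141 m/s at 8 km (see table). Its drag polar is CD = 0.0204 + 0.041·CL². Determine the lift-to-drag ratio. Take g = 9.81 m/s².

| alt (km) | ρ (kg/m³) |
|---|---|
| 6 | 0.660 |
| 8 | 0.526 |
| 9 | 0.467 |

At 8 km, from the table: ρ = 0.526 kg/m³.
In steady level flight, lift balances weight: W = mg = 13300 × 9.81 = 1.3047×10^5 N.
q = ½ρv² = ½ × 0.526 × 141² = 5229 Pa.
CL = W/(q·S) = 1.3047×10^5 / (5229 × 61.4) = 0.4064.
CD = 0.0204 + 0.041 × 0.4064² = 0.02717.
L/D = CL/CD = 0.4064 / 0.02717 = 15

L/D = 15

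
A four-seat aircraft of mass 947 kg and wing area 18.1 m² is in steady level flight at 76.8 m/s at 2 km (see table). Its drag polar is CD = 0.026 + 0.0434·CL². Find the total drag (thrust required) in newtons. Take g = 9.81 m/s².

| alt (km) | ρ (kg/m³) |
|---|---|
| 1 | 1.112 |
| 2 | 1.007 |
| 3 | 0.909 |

D = 1470 N

At 2 km, from the table: ρ = 1.007 kg/m³.
In steady level flight, lift balances weight: W = mg = 947 × 9.81 = 9290.1 N.
Dynamic pressure q = 0.5 × 1.007 × 76.8² = 2970 Pa.
CL = 2W/(ρv²S) = 2×9290.1/(1.007×76.8²×18.1) = 0.1728.
CD = 0.026 + 0.0434 × 0.1728² = 0.0273.
D = q·S·CD = 2970 × 18.1 × 0.0273 = 1467 N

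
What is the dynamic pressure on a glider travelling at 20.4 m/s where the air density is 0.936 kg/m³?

q = 195 Pa

q = ½ρv² = ½ × 0.936 × 20.4² = 195 Pa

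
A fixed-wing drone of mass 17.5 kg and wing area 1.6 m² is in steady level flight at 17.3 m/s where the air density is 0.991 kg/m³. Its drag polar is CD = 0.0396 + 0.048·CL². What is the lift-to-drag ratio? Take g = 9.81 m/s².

L/D = 11.2

Level flight ⇒ L = W = m·g = 17.5 × 9.81 = 171.68 N.
q = ½ρv² = ½ × 0.991 × 17.3² = 148.3 Pa.
CL = 2W/(ρv²S) = 2×171.68/(0.991×17.3²×1.6) = 0.7235.
CD = 0.0396 + 0.048 × 0.7235² = 0.06473.
L/D = CL/CD = 0.7235 / 0.06473 = 11.2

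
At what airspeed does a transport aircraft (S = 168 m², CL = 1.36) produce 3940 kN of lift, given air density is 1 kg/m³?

L = ½ρv²S·CL ⇒ v = √(2L/(ρ·S·CL))
v = √(2 × 3.94×10^6 / (1 × 168 × 1.36)) = √34490 = 186 m/s

v = 186 m/s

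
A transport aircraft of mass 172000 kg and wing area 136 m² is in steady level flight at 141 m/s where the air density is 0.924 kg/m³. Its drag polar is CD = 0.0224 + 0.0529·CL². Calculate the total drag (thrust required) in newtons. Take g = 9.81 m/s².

D = 1.49×10^5 N

Weight W = mg = 172000 × 9.81 = 1.6873×10^6 N; in level flight L = W.
q = ½ρv² = ½ × 0.924 × 141² = 9185 Pa.
CL = 2W/(ρv²S) = 2×1.6873×10^6/(0.924×141²×136) = 1.351.
CD = 0.0224 + 0.0529 × 1.351² = 0.1189.
D = q·S·CD = 9185 × 136 × 0.1189 = 1.485×10^5 N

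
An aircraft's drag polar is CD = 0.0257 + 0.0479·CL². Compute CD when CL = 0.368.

CD = 0.0257 + 0.0479 × 0.368² = 0.0257 + 0.006487 = 0.0322

CD = 0.0322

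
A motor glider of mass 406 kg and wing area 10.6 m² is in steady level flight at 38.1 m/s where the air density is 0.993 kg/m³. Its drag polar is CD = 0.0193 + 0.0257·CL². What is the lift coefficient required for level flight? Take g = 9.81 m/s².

CL = 0.521

Level flight ⇒ L = W = m·g = 406 × 9.81 = 3982.9 N.
q = ½ρv² = ½ × 0.993 × 38.1² = 720.7 Pa.
CL = 2W/(ρv²S) = 2×3982.9/(0.993×38.1²×10.6) = 0.5213.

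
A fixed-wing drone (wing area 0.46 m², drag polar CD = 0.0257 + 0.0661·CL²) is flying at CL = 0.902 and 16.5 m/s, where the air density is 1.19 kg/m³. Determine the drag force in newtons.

D = 5.92 N

CD = 0.0257 + 0.0661 × 0.902² = 0.07948
D = ½ρv²S·CD = ½ × 1.19 × 16.5² × 0.46 × 0.07948 = 5.92 N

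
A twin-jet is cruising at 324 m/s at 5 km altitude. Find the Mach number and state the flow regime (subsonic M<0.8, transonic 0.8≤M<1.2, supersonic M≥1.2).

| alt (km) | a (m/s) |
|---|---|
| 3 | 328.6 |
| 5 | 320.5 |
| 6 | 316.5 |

M = 1.01 (transonic)

At 5 km, from the table: a = 320.5 m/s.
M = v/a = 324 / 320.5 = 1.01
M = 1.01 → transonic.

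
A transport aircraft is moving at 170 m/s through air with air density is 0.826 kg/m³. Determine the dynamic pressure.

q = 11900 Pa

q = ½ρv² = ½ × 0.826 × 170² = 11900 Pa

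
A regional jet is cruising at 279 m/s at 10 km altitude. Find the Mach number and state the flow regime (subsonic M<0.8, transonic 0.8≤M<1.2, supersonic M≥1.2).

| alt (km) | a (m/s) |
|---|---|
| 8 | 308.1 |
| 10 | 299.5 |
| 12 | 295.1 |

M = 0.932 (transonic)

At 10 km, from the table: a = 299.5 m/s.
M = v/a = 279 / 299.5 = 0.932
M = 0.932 → transonic.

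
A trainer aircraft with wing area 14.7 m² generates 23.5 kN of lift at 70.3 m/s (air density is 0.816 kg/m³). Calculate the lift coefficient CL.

From L = ½ρv²S·CL, rearranging gives CL = 2L/(ρv²S).
CL = 2 × 23500 / (0.816 × 70.3² × 14.7) = 0.793

CL = 0.793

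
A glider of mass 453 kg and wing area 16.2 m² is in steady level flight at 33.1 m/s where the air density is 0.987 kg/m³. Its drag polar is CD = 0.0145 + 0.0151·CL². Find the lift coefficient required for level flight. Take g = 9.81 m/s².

Level flight ⇒ L = W = m·g = 453 × 9.81 = 4443.9 N.
Dynamic pressure q = 0.5 × 0.987 × 33.1² = 540.7 Pa.
CL = 2W/(ρv²S) = 2×4443.9/(0.987×33.1²×16.2) = 0.5074.

CL = 0.507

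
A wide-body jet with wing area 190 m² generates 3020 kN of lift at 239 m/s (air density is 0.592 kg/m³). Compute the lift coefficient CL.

From L = ½ρv²S·CL, rearranging gives CL = 2L/(ρv²S).
CL = 2 × 3.02×10^6 / (0.592 × 239² × 190) = 0.94

CL = 0.94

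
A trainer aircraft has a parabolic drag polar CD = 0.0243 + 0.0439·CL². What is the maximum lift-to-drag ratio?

For CD = CD0 + K·CL², (L/D)max occurs at CL* = √(CD0/K) and equals 1/(2√(K·CD0)).
(L/D)max = 1/(2√(0.0439 × 0.0243)) = 1/(2 × 0.03266) = 15.3

(L/D)max = 15.3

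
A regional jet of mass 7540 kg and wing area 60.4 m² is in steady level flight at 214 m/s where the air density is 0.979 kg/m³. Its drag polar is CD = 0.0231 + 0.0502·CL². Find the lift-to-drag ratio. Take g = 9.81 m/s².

L/D = 2.35

Level flight ⇒ L = W = m·g = 7540 × 9.81 = 73967 N.
q = ½ρv² = ½ × 0.979 × 214² = 22420 Pa.
Required CL = L/(qS) = 73967/(22420·60.4) = 0.05463.
CD = 0.0231 + 0.0502 × 0.05463² = 0.02325.
L/D = CL/CD = 0.05463 / 0.02325 = 2.35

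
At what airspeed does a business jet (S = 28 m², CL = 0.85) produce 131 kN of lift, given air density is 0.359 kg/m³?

v = 175 m/s

L = ½ρv²S·CL ⇒ v = √(2L/(ρ·S·CL))
v = √(2 × 1.31×10^5 / (0.359 × 28 × 0.85)) = √30660 = 175 m/s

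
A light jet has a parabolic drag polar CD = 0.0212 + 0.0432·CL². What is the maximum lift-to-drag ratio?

For CD = CD0 + K·CL², (L/D)max occurs at CL* = √(CD0/K) and equals 1/(2√(K·CD0)).
(L/D)max = 1/(2√(0.0432 × 0.0212)) = 1/(2 × 0.03026) = 16.5

(L/D)max = 16.5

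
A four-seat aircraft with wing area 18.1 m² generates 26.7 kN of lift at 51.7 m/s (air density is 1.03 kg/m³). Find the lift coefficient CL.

From L = ½ρv²S·CL, rearranging gives CL = 2L/(ρv²S).
CL = 2 × 26700 / (1.03 × 51.7² × 18.1) = 1.07

CL = 1.07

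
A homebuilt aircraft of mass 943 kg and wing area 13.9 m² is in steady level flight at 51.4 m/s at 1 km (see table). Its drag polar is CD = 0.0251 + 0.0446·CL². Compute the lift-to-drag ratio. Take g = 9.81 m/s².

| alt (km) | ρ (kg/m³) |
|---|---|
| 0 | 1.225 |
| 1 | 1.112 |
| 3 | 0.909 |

At 1 km, from the table: ρ = 1.112 kg/m³.
In steady level flight, lift balances weight: W = mg = 943 × 9.81 = 9250.8 N.
q = ½ρv² = ½ × 1.112 × 51.4² = 1469 Pa.
CL = W/(q·S) = 9250.8 / (1469 × 13.9) = 0.4531.
CD = 0.0251 + 0.0446 × 0.4531² = 0.03426.
L/D = CL/CD = 0.4531 / 0.03426 = 13.2

L/D = 13.2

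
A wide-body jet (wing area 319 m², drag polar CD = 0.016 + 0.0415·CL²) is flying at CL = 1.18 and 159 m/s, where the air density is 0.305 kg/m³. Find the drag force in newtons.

D = 90700 N

CD = 0.016 + 0.0415 × 1.18² = 0.07378
D = ½ρv²S·CD = ½ × 0.305 × 159² × 319 × 0.07378 = 90700 N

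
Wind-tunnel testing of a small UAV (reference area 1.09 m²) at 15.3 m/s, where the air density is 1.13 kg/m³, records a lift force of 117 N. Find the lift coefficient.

From L = ½ρv²S·CL, rearranging gives CL = 2L/(ρv²S).
CL = 2 × 117 / (1.13 × 15.3² × 1.09) = 0.812

CL = 0.812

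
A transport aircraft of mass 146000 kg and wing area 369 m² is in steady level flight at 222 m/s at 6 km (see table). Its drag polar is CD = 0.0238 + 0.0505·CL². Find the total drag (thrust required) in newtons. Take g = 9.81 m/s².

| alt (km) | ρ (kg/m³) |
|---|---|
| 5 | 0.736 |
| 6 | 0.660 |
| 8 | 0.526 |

At 6 km, from the table: ρ = 0.660 kg/m³.
Weight W = mg = 146000 × 9.81 = 1.4323×10^6 N; in level flight L = W.
q = ½ρv² = ½ × 0.66 × 222² = 16260 Pa.
CL = 2W/(ρv²S) = 2×1.4323×10^6/(0.66×222²×369) = 0.2387.
CD = 0.0238 + 0.0505 × 0.2387² = 0.02668.
D = q·S·CD = 16260 × 369 × 0.02668 = 1.601×10^5 N

D = 1.6×10^5 N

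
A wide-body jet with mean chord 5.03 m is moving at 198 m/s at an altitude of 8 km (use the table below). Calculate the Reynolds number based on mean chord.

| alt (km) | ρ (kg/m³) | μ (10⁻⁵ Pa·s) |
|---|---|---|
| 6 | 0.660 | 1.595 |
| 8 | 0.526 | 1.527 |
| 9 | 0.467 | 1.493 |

Re = 3.43×10^7

At 8 km, from the table: ρ = 0.526 kg/m³, μ = 1.527×10⁻⁵ Pa·s.
Re = ρ·v·c/μ = 0.526 × 198 × 5.03 / (1.527×10⁻⁵) = 3.43×10^7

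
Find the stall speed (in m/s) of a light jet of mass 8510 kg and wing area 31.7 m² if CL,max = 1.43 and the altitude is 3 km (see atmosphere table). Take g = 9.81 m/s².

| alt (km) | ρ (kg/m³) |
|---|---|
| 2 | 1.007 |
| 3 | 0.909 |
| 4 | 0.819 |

At 3 km, from the table: ρ = 0.909 kg/m³.
At stall, lift equals weight: L = W = m·g = 8510 × 9.81 = 83480 N.
V_stall = √(2W/(ρ·S·CL,max)) = √(2 × 83480 / (0.909 × 31.7 × 1.43))
V_stall = √4052 = 63.7 m/s

V_stall = 63.7 m/s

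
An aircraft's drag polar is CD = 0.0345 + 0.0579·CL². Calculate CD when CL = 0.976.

CD = 0.0345 + 0.0579 × 0.976² = 0.0345 + 0.05515 = 0.0897

CD = 0.0897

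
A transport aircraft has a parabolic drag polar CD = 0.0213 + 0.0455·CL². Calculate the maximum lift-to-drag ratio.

(L/D)max = 16.1

For CD = CD0 + K·CL², (L/D)max occurs at CL* = √(CD0/K) and equals 1/(2√(K·CD0)).
(L/D)max = 1/(2√(0.0455 × 0.0213)) = 1/(2 × 0.03113) = 16.1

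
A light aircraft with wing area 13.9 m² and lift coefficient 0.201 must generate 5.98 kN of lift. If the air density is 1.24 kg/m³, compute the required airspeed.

L = ½ρv²S·CL ⇒ v = √(2L/(ρ·S·CL))
v = √(2 × 5980 / (1.24 × 13.9 × 0.201)) = √3452 = 58.8 m/s

v = 58.8 m/s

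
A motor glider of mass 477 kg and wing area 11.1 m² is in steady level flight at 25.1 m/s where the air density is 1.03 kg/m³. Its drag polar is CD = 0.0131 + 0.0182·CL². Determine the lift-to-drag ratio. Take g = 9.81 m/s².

In steady level flight, lift balances weight: W = mg = 477 × 9.81 = 4679.4 N.
q = ½ρv² = ½ × 1.03 × 25.1² = 324.5 Pa.
CL = W/(q·S) = 4679.4 / (324.5 × 11.1) = 1.299.
CD = 0.0131 + 0.0182 × 1.299² = 0.04382.
L/D = CL/CD = 1.299 / 0.04382 = 29.6

L/D = 29.6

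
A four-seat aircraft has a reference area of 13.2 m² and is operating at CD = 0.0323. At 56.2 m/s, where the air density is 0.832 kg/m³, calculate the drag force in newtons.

Dynamic pressure q = ½ρv² = ½ × 0.832 × 56.2² = 1314 Pa.
D = q·S·CD = 1314 × 13.2 × 0.0323 = 560 N

D = 560 N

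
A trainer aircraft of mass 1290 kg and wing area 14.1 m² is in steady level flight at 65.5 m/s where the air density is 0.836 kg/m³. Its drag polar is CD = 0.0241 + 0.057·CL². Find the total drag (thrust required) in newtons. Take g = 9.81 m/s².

Level flight ⇒ L = W = m·g = 1290 × 9.81 = 12655 N.
Dynamic pressure q = 0.5 × 0.836 × 65.5² = 1793 Pa.
CL = 2W/(ρv²S) = 2×12655/(0.836×65.5²×14.1) = 0.5005.
CD = 0.0241 + 0.057 × 0.5005² = 0.03838.
D = q·S·CD = 1793 × 14.1 × 0.03838 = 970.4 N

D = 970 N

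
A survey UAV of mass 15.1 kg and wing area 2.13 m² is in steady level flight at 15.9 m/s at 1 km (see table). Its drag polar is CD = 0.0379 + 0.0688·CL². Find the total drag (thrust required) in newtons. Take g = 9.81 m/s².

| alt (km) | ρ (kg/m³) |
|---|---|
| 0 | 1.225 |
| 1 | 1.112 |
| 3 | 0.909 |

D = 16.4 N

At 1 km, from the table: ρ = 1.112 kg/m³.
Weight W = mg = 15.1 × 9.81 = 148.13 N; in level flight L = W.
Dynamic pressure q = 0.5 × 1.112 × 15.9² = 140.6 Pa.
Required CL = L/(qS) = 148.13/(140.6·2.13) = 0.4948.
CD = 0.0379 + 0.0688 × 0.4948² = 0.05474.
D = q·S·CD = 140.6 × 2.13 × 0.05474 = 16.39 N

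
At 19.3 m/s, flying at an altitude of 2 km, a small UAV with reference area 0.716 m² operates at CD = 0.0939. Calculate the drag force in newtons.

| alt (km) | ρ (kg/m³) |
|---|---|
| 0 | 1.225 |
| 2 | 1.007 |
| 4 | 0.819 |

D = 12.6 N

At 2 km, from the table: ρ = 1.007 kg/m³.
D = ½ρv²S·CD = ½ × 1.007 × 19.3² × 0.716 × 0.0939 = 12.6 N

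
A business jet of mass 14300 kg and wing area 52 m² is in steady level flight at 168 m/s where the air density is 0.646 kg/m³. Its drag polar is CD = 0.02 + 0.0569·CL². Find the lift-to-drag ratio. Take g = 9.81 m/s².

In steady level flight, lift balances weight: W = mg = 14300 × 9.81 = 1.4028×10^5 N.
Dynamic pressure q = 0.5 × 0.646 × 168² = 9116 Pa.
Required CL = L/(qS) = 1.4028×10^5/(9116·52) = 0.2959.
CD = 0.02 + 0.0569 × 0.2959² = 0.02498.
L/D = CL/CD = 0.2959 / 0.02498 = 11.8

L/D = 11.8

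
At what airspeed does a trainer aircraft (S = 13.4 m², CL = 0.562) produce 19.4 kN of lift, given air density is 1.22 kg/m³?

v = 65 m/s

L = ½ρv²S·CL ⇒ v = √(2L/(ρ·S·CL))
v = √(2 × 19400 / (1.22 × 13.4 × 0.562)) = √4223 = 65 m/s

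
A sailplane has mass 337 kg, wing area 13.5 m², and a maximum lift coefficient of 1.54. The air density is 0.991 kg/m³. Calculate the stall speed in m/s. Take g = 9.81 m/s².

V_stall = 17.9 m/s

At stall, lift equals weight: L = W = m·g = 337 × 9.81 = 3306 N.
From L = ½ρV²S·CL,max = W: V_stall = √(2W/(ρSCL,max)) = √(2·3306/(0.991·13.5·1.54))
V_stall = √320.9 = 17.9 m/s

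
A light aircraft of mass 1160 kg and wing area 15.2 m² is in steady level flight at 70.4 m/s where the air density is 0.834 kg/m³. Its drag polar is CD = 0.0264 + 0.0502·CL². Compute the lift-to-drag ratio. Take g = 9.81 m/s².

Level flight ⇒ L = W = m·g = 1160 × 9.81 = 11380 N.
q = ½ρv² = ½ × 0.834 × 70.4² = 2067 Pa.
Required CL = L/(qS) = 11380/(2067·15.2) = 0.3622.
CD = 0.0264 + 0.0502 × 0.3622² = 0.03299.
L/D = CL/CD = 0.3622 / 0.03299 = 11

L/D = 11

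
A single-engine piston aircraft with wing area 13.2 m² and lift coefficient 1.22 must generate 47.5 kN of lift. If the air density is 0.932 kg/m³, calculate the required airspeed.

v = 79.6 m/s

L = ½ρv²S·CL ⇒ v = √(2L/(ρ·S·CL))
v = √(2 × 47500 / (0.932 × 13.2 × 1.22)) = √6330 = 79.6 m/s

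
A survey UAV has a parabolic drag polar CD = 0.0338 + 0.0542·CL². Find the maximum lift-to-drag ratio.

For CD = CD0 + K·CL², (L/D)max occurs at CL* = √(CD0/K) and equals 1/(2√(K·CD0)).
(L/D)max = 1/(2√(0.0542 × 0.0338)) = 1/(2 × 0.0428) = 11.7

(L/D)max = 11.7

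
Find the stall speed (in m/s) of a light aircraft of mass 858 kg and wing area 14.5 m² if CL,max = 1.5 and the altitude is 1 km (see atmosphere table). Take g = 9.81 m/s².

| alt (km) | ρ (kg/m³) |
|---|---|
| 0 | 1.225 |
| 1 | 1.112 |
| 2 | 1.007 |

At 1 km, from the table: ρ = 1.112 kg/m³.
Weight W = mg = 858 × 9.81 = 8417 N.
V_stall = √(2W/(ρ·S·CL,max)) = √(2 × 8417 / (1.112 × 14.5 × 1.5))
V_stall = √696 = 26.4 m/s

V_stall = 26.4 m/s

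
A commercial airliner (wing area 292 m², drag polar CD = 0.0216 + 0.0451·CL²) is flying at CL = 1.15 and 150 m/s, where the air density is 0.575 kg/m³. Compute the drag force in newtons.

D = 1.53×10^5 N

CD = 0.0216 + 0.0451 × 1.15² = 0.08124
D = ½ρv²S·CD = ½ × 0.575 × 150² × 292 × 0.08124 = 1.53×10^5 N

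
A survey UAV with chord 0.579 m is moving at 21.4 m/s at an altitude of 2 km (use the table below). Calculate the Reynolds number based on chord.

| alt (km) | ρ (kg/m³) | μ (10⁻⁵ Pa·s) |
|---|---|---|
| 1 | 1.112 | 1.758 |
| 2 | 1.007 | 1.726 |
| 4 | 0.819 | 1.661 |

Re = 7.23×10^5

At 2 km, from the table: ρ = 1.007 kg/m³, μ = 1.726×10⁻⁵ Pa·s.
Re = ρ·v·c/μ = 1.007 × 21.4 × 0.579 / (1.726×10⁻⁵) = 7.23×10^5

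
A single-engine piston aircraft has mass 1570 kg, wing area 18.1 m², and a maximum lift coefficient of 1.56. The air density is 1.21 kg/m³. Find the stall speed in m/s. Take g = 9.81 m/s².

Weight W = mg = 1570 × 9.81 = 15400 N.
V_stall = √(2W/(ρ·S·CL,max)) = √(2 × 15400 / (1.21 × 18.1 × 1.56))
V_stall = √901.6 = 30 m/s

V_stall = 30 m/s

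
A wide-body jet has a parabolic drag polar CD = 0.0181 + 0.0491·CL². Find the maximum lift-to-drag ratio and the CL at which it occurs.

(L/D)max = 16.8, at CL = 0.607

For CD = CD0 + K·CL², (L/D)max occurs at CL* = √(CD0/K) and equals 1/(2√(K·CD0)).
(L/D)max = 1/(2√(0.0491 × 0.0181)) = 1/(2 × 0.02981) = 16.8
CL* = √(0.0181/0.0491) = 0.607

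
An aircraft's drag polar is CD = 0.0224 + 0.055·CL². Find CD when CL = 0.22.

CD = 0.0224 + 0.055 × 0.22² = 0.0224 + 0.002662 = 0.0251

CD = 0.0251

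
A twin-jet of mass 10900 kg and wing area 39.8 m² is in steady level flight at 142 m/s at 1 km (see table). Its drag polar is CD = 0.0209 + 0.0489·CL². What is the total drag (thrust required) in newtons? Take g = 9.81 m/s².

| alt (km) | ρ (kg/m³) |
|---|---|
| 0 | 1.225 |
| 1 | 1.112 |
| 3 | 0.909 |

At 1 km, from the table: ρ = 1.112 kg/m³.
Weight W = mg = 10900 × 9.81 = 1.0693×10^5 N; in level flight L = W.
q = ½ρv² = ½ × 1.112 × 142² = 11210 Pa.
CL = W/(q·S) = 1.0693×10^5 / (11210 × 39.8) = 0.2396.
CD = 0.0209 + 0.0489 × 0.2396² = 0.02371.
D = q·S·CD = 11210 × 39.8 × 0.02371 = 10580 N

D = 10600 N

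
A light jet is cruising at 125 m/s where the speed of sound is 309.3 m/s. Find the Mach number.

M = 0.404

M = v/a = 125 / 309.3 = 0.404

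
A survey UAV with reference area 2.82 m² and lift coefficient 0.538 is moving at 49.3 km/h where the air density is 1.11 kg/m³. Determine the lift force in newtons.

Convert speed: v = 49.3 km/h ÷ 3.6 = 13.69 m/s.
Dynamic pressure q = ½ρv² = ½ × 1.11 × 13.69² = 104.1 Pa.
L = q·S·CL = 104.1 × 2.82 × 0.538 = 158 N

L = 158 N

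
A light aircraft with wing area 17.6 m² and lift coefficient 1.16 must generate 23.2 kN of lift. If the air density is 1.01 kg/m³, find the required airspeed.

v = 47.4 m/s

L = ½ρv²S·CL ⇒ v = √(2L/(ρ·S·CL))
v = √(2 × 23200 / (1.01 × 17.6 × 1.16)) = √2250 = 47.4 m/s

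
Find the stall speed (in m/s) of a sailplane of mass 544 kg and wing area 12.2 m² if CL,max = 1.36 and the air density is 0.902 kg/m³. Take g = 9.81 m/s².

V_stall = 26.7 m/s

Weight W = mg = 544 × 9.81 = 5337 N.
From L = ½ρV²S·CL,max = W: V_stall = √(2W/(ρSCL,max)) = √(2·5337/(0.902·12.2·1.36))
V_stall = √713.2 = 26.7 m/s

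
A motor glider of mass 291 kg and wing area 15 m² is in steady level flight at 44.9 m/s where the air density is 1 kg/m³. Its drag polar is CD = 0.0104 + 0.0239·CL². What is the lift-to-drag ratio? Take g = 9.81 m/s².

L/D = 16.8

Weight W = mg = 291 × 9.81 = 2854.7 N; in level flight L = W.
Dynamic pressure q = 0.5 × 1 × 44.9² = 1008 Pa.
CL = W/(q·S) = 2854.7 / (1008 × 15) = 0.1888.
CD = 0.0104 + 0.0239 × 0.1888² = 0.01125.
L/D = CL/CD = 0.1888 / 0.01125 = 16.8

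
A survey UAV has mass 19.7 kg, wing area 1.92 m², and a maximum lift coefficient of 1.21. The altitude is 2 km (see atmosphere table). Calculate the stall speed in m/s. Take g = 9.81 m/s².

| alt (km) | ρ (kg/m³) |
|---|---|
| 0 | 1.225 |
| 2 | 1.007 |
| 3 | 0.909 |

V_stall = 12.9 m/s

At 2 km, from the table: ρ = 1.007 kg/m³.
Weight W = mg = 19.7 × 9.81 = 193.3 N.
From L = ½ρV²S·CL,max = W: V_stall = √(2W/(ρSCL,max)) = √(2·193.3/(1.007·1.92·1.21))
V_stall = √165.2 = 12.9 m/s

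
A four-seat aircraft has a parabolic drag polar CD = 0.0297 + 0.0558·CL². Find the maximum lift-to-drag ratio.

(L/D)max = 12.3

For CD = CD0 + K·CL², (L/D)max occurs at CL* = √(CD0/K) and equals 1/(2√(K·CD0)).
(L/D)max = 1/(2√(0.0558 × 0.0297)) = 1/(2 × 0.04071) = 12.3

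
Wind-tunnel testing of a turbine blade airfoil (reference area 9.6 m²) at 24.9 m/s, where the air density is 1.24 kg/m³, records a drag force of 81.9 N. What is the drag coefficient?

From D = ½ρv²S·CD, rearranging gives CD = 2D/(ρv²S).
CD = 2 × 81.9 / (1.24 × 24.9² × 9.6) = 0.0222

CD = 0.0222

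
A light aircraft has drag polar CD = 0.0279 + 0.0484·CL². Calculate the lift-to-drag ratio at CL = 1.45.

CD = 0.0279 + 0.0484 × 1.45² = 0.1297
L/D = CL/CD = 1.45 / 0.1297 = 11.2

L/D = 11.2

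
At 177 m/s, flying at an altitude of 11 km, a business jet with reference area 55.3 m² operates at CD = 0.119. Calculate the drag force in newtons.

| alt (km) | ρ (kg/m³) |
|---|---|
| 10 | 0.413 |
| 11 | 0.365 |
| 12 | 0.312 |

D = 37600 N

At 11 km, from the table: ρ = 0.365 kg/m³.
Dynamic pressure q = ½ρv² = ½ × 0.365 × 177² = 5718 Pa.
D = q·S·CD = 5718 × 55.3 × 0.119 = 37600 N ≈ 37.6 kN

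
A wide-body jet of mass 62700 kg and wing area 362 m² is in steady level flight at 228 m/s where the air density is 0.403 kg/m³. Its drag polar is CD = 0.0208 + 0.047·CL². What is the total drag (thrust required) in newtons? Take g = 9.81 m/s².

In steady level flight, lift balances weight: W = mg = 62700 × 9.81 = 6.1509×10^5 N.
q = ½ρv² = ½ × 0.403 × 228² = 10470 Pa.
CL = W/(q·S) = 6.1509×10^5 / (10470 × 362) = 0.1622.
CD = 0.0208 + 0.047 × 0.1622² = 0.02204.
D = q·S·CD = 10470 × 362 × 0.02204 = 83560 N

D = 83600 N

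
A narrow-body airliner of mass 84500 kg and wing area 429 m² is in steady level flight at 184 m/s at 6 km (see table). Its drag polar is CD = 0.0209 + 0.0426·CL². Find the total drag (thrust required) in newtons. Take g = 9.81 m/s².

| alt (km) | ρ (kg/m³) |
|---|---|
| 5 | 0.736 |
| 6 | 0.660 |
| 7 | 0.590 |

D = 1.06×10^5 N

At 6 km, from the table: ρ = 0.660 kg/m³.
Level flight ⇒ L = W = m·g = 84500 × 9.81 = 8.2894×10^5 N.
q = ½ρv² = ½ × 0.66 × 184² = 11170 Pa.
Required CL = L/(qS) = 8.2894×10^5/(11170·429) = 0.1729.
CD = 0.0209 + 0.0426 × 0.1729² = 0.02217.
D = q·S·CD = 11170 × 429 × 0.02217 = 1.063×10^5 N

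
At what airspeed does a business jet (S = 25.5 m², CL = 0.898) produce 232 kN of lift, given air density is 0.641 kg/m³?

L = ½ρv²S·CL ⇒ v = √(2L/(ρ·S·CL))
v = √(2 × 2.32×10^5 / (0.641 × 25.5 × 0.898)) = √31610 = 178 m/s

v = 178 m/s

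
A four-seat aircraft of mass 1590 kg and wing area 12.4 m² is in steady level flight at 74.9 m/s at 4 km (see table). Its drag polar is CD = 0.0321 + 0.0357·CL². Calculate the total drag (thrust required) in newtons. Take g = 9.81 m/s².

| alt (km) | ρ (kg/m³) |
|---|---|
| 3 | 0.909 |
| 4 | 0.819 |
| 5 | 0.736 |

At 4 km, from the table: ρ = 0.819 kg/m³.
Level flight ⇒ L = W = m·g = 1590 × 9.81 = 15598 N.
Dynamic pressure q = 0.5 × 0.819 × 74.9² = 2297 Pa.
Required CL = L/(qS) = 15598/(2297·12.4) = 0.5476.
CD = 0.0321 + 0.0357 × 0.5476² = 0.0428.
D = q·S·CD = 2297 × 12.4 × 0.0428 = 1219 N

D = 1220 N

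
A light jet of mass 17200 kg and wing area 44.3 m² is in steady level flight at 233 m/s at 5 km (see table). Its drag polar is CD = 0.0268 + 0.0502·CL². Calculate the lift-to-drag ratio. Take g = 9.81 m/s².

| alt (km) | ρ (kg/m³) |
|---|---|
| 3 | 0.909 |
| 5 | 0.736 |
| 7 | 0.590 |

L/D = 6.66

At 5 km, from the table: ρ = 0.736 kg/m³.
Weight W = mg = 17200 × 9.81 = 1.6873×10^5 N; in level flight L = W.
Dynamic pressure q = 0.5 × 0.736 × 233² = 19980 Pa.
CL = W/(q·S) = 1.6873×10^5 / (19980 × 44.3) = 0.1906.
CD = 0.0268 + 0.0502 × 0.1906² = 0.02862.
L/D = CL/CD = 0.1906 / 0.02862 = 6.66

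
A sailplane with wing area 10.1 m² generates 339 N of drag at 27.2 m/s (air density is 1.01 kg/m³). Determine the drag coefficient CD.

CD = 0.0898

From D = ½ρv²S·CD, rearranging gives CD = 2D/(ρv²S).
CD = 2 × 339 / (1.01 × 27.2² × 10.1) = 0.0898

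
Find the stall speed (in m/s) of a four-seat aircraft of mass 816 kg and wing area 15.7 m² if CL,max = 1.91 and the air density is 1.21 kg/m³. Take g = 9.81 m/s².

V_stall = 21 m/s

Stall occurs when L = W at CL,max. W = mg = 816 × 9.81 = 8005 N.
From L = ½ρV²S·CL,max = W: V_stall = √(2W/(ρSCL,max)) = √(2·8005/(1.21·15.7·1.91))
V_stall = √441.2 = 21 m/s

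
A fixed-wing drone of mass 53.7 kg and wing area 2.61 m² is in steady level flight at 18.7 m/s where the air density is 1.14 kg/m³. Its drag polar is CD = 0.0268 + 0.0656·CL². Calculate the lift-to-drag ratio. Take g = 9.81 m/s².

L/D = 10.8

Level flight ⇒ L = W = m·g = 53.7 × 9.81 = 526.8 N.
Dynamic pressure q = 0.5 × 1.14 × 18.7² = 199.3 Pa.
Required CL = L/(qS) = 526.8/(199.3·2.61) = 1.013.
CD = 0.0268 + 0.0656 × 1.013² = 0.09407.
L/D = CL/CD = 1.013 / 0.09407 = 10.8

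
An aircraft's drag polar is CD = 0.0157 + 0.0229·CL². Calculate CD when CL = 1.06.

CD = 0.0414

CD = 0.0157 + 0.0229 × 1.06² = 0.0157 + 0.02573 = 0.0414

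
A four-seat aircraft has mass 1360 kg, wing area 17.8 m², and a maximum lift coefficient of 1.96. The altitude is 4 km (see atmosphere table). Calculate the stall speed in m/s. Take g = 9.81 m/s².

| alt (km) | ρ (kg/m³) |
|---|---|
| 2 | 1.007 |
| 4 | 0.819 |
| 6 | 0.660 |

At 4 km, from the table: ρ = 0.819 kg/m³.
Stall occurs when L = W at CL,max. W = mg = 1360 × 9.81 = 13340 N.
From L = ½ρV²S·CL,max = W: V_stall = √(2W/(ρSCL,max)) = √(2·13340/(0.819·17.8·1.96))
V_stall = √933.9 = 30.6 m/s

V_stall = 30.6 m/s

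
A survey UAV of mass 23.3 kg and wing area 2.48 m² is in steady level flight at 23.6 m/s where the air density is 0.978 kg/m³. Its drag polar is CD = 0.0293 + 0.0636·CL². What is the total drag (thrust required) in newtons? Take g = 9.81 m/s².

In steady level flight, lift balances weight: W = mg = 23.3 × 9.81 = 228.57 N.
Dynamic pressure q = 0.5 × 0.978 × 23.6² = 272.4 Pa.
Required CL = L/(qS) = 228.57/(272.4·2.48) = 0.3384.
CD = 0.0293 + 0.0636 × 0.3384² = 0.03658.
D = q·S·CD = 272.4 × 2.48 × 0.03658 = 24.71 N

D = 24.7 N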